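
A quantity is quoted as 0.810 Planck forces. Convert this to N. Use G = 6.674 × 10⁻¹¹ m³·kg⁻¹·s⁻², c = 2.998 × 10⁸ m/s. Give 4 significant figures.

One Planck force: F_P = c⁴/G = 1.210 × 10⁴⁴ N.
0.810 × 1.210 × 10⁴⁴ N = 9.804 × 10⁴³ N

9.804 × 10⁴³ N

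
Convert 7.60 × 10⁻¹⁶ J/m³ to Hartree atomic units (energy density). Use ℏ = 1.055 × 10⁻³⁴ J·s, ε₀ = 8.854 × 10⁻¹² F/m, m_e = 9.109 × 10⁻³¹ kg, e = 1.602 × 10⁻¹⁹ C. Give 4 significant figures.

2.595 × 10⁻²⁹

atomic unit of energy density: u_au = E_h/a₀³ = m_e⁴e¹⁰/((4πε₀)⁵ℏ⁸) = 2.929 × 10¹³ J/m³.
7.60 × 10⁻¹⁶ / 2.929 × 10¹³ = 2.595 × 10⁻²⁹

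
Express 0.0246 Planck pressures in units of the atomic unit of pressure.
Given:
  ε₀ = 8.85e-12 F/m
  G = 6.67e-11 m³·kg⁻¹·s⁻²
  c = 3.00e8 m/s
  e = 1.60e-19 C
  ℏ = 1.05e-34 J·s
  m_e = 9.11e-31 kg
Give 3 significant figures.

Planck pressure: p_P = c⁷/(ℏG²) = 4.68e113 Pa
atomic unit of pressure: P_au = E_h/a₀³ = m_e⁴e¹⁰/((4πε₀)⁵ℏ⁸) = 3.01e13 Pa
0.0246 × 4.68e113 / 3.01e13 = 3.82e98

3.82e98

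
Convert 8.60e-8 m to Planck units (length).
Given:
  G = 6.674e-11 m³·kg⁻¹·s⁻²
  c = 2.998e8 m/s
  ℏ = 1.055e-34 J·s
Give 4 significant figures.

5.320e27

Planck length: ℓ_P = √(ℏG/c³) = 1.616e-35 m.
8.60e-8 / 1.616e-35 = 5.320e27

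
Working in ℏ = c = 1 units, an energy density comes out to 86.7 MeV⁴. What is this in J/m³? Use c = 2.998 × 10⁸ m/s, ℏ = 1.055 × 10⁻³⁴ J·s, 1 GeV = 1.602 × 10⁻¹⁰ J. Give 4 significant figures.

1.805 × 10²⁷ J/m³

[E]/[L]³ = [E]⁴/(ℏc)³; restore (ℏc)⁻³.
1 GeV⁴ → 1/(ℏc)³ × (1 GeV in J)⁴ = 2.082 × 10³⁷ J/m³.
Convert the energy scale: 86.7 MeV⁴ = 8.67 × 10⁻¹¹ GeV⁴.
Result: 8.67 × 10⁻¹¹ × 2.082 × 10³⁷ = 1.805 × 10²⁷ J/m³.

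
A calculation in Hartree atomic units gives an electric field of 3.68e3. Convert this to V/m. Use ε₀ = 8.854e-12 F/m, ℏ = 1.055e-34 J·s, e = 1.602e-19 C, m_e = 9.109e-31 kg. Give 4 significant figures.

One atomic unit of electric field: E_au = E_h/(e a₀) = m_e²e⁵/((4πε₀)³ℏ⁴) = 5.131e11 V/m.
3.68e3 × 5.131e11 V/m = 1.888e15 V/m

1.888e15 V/m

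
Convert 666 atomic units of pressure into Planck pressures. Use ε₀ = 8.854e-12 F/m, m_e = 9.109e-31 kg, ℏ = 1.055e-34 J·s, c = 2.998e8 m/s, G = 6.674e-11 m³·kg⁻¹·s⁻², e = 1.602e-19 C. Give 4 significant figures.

atomic unit of pressure: P_au = E_h/a₀³ = m_e⁴e¹⁰/((4πε₀)⁵ℏ⁸) = 2.929e13 Pa
Planck pressure: p_P = c⁷/(ℏG²) = 4.632e113 Pa
666 × 2.929e13 / 4.632e113 = 4.211e-98

4.211e-98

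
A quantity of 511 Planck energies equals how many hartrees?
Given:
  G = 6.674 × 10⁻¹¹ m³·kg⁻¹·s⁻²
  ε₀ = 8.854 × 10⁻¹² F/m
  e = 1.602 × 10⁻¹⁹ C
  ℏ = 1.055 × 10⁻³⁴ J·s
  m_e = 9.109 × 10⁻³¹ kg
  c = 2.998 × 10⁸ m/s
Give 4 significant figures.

Planck energy: E_P = √(ℏc⁵/G) = 1.957 × 10⁹ J
hartree: E_h = m_e e⁴/(4πε₀ℏ)² = 4.354 × 10⁻¹⁸ J
511 × 1.957 × 10⁹ / 4.354 × 10⁻¹⁸ = 2.296 × 10²⁹

2.296 × 10²⁹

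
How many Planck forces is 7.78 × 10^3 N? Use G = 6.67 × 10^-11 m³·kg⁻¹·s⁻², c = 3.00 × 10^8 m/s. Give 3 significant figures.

6.41 × 10^-41

Planck force: F_P = c⁴/G = 1.21 × 10^44 N.
7.78 × 10^3 / 1.21 × 10^44 = 6.41 × 10^-41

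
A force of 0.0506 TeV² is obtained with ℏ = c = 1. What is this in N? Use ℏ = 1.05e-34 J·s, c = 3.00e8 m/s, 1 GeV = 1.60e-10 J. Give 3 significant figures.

4.11e10 N

Force is [E]/[L] = [E]²/(ℏc); restore (ℏc)⁻¹.
1 GeV² → 1/(ℏc) × (1 GeV in J)² = 8.13e5 N.
Convert the energy scale: 0.0506 TeV² = 5.06e4 GeV².
Result: 5.06e4 × 8.13e5 = 4.11e10 N.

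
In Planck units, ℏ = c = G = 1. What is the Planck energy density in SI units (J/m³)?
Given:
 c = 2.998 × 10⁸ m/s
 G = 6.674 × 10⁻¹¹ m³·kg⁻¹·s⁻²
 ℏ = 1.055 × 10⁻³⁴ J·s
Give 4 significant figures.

4.632 × 10¹¹³ J/m³

The unique combination of the constants set to 1 with dimensions of energy density is u_P = c⁷/(ℏG²).
  = 2.177 × 10⁵⁹ / 4.699 × 10⁻⁵⁵
  = 4.632 × 10¹¹³ J/m³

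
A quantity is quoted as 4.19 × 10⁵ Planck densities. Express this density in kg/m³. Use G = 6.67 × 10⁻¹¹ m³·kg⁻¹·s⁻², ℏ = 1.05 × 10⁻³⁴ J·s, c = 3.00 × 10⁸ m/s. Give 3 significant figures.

One Planck density: ρ_P = c⁵/(ℏG²) = 5.20 × 10⁹⁶ kg/m³.
4.19 × 10⁵ × 5.20 × 10⁹⁶ kg/m³ = 2.18 × 10¹⁰² kg/m³

2.18 × 10¹⁰² kg/m³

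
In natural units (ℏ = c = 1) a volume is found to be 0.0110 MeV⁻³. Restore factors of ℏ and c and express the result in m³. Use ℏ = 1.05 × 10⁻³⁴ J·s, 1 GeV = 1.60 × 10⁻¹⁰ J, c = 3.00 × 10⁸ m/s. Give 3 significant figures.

Volume is [L]³ = [E]⁻³·(ℏc)³.
1 GeV⁻³ → (ℏc)³ × (1 GeV in J)⁻³ = 7.63 × 10⁻⁴⁸ m³.
Convert the energy scale: 0.0110 MeV⁻³ = 1.10 × 10⁷ GeV⁻³.
Result: 1.10 × 10⁷ × 7.63 × 10⁻⁴⁸ = 8.39 × 10⁻⁴¹ m³.

8.39 × 10⁻⁴¹ m³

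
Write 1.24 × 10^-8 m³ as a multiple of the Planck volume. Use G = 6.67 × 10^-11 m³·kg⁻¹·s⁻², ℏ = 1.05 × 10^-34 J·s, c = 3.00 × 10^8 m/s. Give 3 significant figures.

Planck volume: V_P = (ℏG/c³)^(3/2) = 4.18 × 10^-105 m³.
1.24 × 10^-8 / 4.18 × 10^-105 = 2.97 × 10^96

2.97 × 10^96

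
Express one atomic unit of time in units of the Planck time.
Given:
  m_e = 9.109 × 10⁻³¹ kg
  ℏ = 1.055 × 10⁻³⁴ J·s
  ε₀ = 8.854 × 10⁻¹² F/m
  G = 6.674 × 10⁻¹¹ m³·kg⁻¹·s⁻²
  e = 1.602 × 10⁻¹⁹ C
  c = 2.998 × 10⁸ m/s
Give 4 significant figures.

atomic unit of time: τ_au = (4πε₀)²ℏ³/(m_e e⁴) = 2.423 × 10⁻¹⁷ s
Planck time: t_P = √(ℏG/c⁵) = 5.392 × 10⁻⁴⁴ s
ratio = 2.423 × 10⁻¹⁷ / 5.392 × 10⁻⁴⁴ = 4.494 × 10²⁶

4.494 × 10²⁶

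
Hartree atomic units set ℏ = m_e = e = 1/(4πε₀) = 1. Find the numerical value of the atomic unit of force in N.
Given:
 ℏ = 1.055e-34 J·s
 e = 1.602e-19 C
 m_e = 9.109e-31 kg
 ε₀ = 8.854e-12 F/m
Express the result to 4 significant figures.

8.220e-8 N

From ℏ = m_e = e = 1/(4πε₀) = 1 the force scale is F_au = E_h/a₀ = m_e²e⁶/((4πε₀)³ℏ⁴).
E_h = 4.354e-18 J
a₀ = 5.297e-11 m
E_h/a₀ = 8.220e-8 N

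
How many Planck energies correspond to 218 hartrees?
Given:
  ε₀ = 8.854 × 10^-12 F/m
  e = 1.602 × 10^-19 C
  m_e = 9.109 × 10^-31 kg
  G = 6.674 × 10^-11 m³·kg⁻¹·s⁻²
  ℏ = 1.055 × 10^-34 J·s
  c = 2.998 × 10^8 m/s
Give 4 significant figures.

4.851 × 10^-25

hartree: E_h = m_e e⁴/(4πε₀ℏ)² = 4.354 × 10^-18 J
Planck energy: E_P = √(ℏc⁵/G) = 1.957 × 10^9 J
218 × 4.354 × 10^-18 / 1.957 × 10^9 = 4.851 × 10^-25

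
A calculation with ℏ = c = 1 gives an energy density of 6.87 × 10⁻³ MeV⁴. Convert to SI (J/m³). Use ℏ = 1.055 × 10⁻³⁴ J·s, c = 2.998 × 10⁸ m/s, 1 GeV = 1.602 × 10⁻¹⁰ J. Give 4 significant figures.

[E]/[L]³ = [E]⁴/(ℏc)³; restore (ℏc)⁻³.
1 GeV⁴ → 1/(ℏc)³ × (1 GeV in J)⁴ = 2.082 × 10³⁷ J/m³.
Convert the energy scale: 6.87 × 10⁻³ MeV⁴ = 6.87 × 10⁻¹⁵ GeV⁴.
Result: 6.87 × 10⁻¹⁵ × 2.082 × 10³⁷ = 1.430 × 10²³ J/m³.

1.430 × 10²³ J/m³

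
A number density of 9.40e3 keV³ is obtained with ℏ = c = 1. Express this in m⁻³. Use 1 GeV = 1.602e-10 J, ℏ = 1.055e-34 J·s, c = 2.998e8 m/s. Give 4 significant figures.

1.221e33 m⁻³

Number density is [L]⁻³ = [E]³/(ℏc)³.
1 GeV³ → 1/(ℏc)³ × (1 GeV in J)³ = 1.299e47 m⁻³.
Convert the energy scale: 9.40e3 keV³ = 9.40e-15 GeV³.
Result: 9.40e-15 × 1.299e47 = 1.221e33 m⁻³.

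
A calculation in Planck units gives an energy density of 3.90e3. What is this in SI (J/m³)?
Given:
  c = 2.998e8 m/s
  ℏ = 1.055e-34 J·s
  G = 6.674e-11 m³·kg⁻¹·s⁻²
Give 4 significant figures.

1.807e117 J/m³

One Planck energy density: u_P = c⁷/(ℏG²) = 4.632e113 J/m³.
3.90e3 × 4.632e113 J/m³ = 1.807e117 J/m³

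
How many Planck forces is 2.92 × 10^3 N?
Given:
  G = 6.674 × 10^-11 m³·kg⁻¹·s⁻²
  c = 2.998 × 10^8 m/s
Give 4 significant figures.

Planck force: F_P = c⁴/G = 1.210 × 10^44 N.
2.92 × 10^3 / 1.210 × 10^44 = 2.412 × 10^-41

2.412 × 10^-41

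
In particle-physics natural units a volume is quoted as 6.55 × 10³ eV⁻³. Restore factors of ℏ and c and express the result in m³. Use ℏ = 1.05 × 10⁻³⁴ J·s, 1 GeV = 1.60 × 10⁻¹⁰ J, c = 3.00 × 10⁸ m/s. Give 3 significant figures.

Volume is [L]³ = [E]⁻³·(ℏc)³.
1 GeV⁻³ → (ℏc)³ × (1 GeV in J)⁻³ = 7.63 × 10⁻⁴⁸ m³.
Convert the energy scale: 6.55 × 10³ eV⁻³ = 6.55 × 10³⁰ GeV⁻³.
Result: 6.55 × 10³⁰ × 7.63 × 10⁻⁴⁸ = 5.00 × 10⁻¹⁷ m³.

5.00 × 10⁻¹⁷ m³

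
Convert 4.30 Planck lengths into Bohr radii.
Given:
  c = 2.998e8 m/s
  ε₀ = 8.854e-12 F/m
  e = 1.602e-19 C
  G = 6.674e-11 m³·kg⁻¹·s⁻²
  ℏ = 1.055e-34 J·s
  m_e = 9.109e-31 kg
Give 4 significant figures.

1.312e-24

Planck length: ℓ_P = √(ℏG/c³) = 1.616e-35 m
Bohr radius: a₀ = 4πε₀ℏ²/(m_e e²) = 5.297e-11 m
4.30 × 1.616e-35 / 5.297e-11 = 1.312e-24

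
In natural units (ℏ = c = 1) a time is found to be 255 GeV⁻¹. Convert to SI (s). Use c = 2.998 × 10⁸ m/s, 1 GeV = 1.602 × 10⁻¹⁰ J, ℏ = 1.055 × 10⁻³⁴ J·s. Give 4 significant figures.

1.679 × 10⁻²² s

A time is [E]⁻¹ in ℏ=c=1; restore one factor of ℏ.
1 GeV⁻¹ → ℏ × (1 GeV in J)⁻¹ = 6.586 × 10⁻²⁵ s.
Result: 255 × 6.586 × 10⁻²⁵ = 1.679 × 10⁻²² s.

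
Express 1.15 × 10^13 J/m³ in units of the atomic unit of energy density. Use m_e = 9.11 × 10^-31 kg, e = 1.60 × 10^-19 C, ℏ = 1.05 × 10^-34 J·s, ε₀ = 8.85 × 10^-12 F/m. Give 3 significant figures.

atomic unit of energy density: u_au = E_h/a₀³ = m_e⁴e¹⁰/((4πε₀)⁵ℏ⁸) = 3.01 × 10^13 J/m³.
1.15 × 10^13 / 3.01 × 10^13 = 0.382

0.382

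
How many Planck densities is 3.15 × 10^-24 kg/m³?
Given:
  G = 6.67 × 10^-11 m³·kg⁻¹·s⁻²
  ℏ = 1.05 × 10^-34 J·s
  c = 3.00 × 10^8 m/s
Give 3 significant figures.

6.06 × 10^-121

Planck density: ρ_P = c⁵/(ℏG²) = 5.20 × 10^96 kg/m³.
3.15 × 10^-24 / 5.20 × 10^96 = 6.06 × 10^-121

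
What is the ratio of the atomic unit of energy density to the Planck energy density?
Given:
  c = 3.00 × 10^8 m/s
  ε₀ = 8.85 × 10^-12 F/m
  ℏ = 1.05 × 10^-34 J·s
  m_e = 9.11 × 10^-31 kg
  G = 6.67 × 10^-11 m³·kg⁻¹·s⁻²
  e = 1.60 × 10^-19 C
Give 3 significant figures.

6.44 × 10^-101

atomic unit of energy density: u_au = E_h/a₀³ = m_e⁴e¹⁰/((4πε₀)⁵ℏ⁸) = 3.01 × 10^13 J/m³
Planck energy density: u_P = c⁷/(ℏG²) = 4.68 × 10^113 J/m³
ratio = 3.01 × 10^13 / 4.68 × 10^113 = 6.44 × 10^-101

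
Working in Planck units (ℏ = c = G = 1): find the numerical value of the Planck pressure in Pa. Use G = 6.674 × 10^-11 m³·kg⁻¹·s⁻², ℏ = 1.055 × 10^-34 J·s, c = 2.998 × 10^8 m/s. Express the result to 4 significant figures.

4.632 × 10^113 Pa

The unique combination of the constants set to 1 with dimensions of pressure is p_P = c⁷/(ℏG²).
  = 2.177 × 10^59 / 4.699 × 10^-55
  = 4.632 × 10^113 Pa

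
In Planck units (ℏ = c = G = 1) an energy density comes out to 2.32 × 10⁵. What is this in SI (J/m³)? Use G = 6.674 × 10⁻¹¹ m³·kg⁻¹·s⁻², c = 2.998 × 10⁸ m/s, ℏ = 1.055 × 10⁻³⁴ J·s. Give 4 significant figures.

1.075 × 10¹¹⁹ J/m³

One Planck energy density: u_P = c⁷/(ℏG²) = 4.632 × 10¹¹³ J/m³.
2.32 × 10⁵ × 4.632 × 10¹¹³ J/m³ = 1.075 × 10¹¹⁹ J/m³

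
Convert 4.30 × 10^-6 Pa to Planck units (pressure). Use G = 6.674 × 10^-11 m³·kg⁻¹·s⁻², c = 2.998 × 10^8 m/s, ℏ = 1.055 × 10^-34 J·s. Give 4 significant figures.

Planck pressure: p_P = c⁷/(ℏG²) = 4.632 × 10^113 Pa.
4.30 × 10^-6 / 4.632 × 10^113 = 9.283 × 10^-120

9.283 × 10^-120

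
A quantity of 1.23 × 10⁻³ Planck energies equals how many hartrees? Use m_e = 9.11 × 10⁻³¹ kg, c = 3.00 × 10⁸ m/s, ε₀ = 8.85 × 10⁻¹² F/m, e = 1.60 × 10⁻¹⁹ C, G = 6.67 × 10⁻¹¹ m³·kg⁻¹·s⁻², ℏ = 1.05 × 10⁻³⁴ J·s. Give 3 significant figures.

Planck energy: E_P = √(ℏc⁵/G) = 1.96 × 10⁹ J
hartree: E_h = m_e e⁴/(4πε₀ℏ)² = 4.38 × 10⁻¹⁸ J
1.23 × 10⁻³ × 1.96 × 10⁹ / 4.38 × 10⁻¹⁸ = 5.49 × 10²³

5.49 × 10²³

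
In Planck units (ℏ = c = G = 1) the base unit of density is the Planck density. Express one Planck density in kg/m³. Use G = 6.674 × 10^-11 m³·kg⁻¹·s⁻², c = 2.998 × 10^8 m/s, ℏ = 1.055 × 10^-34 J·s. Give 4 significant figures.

ρ_P = c⁵/(ℏG²)
  = 2.422 × 10^42 / 4.699 × 10^-55
  = 5.154 × 10^96 kg/m³

5.154 × 10^96 kg/m³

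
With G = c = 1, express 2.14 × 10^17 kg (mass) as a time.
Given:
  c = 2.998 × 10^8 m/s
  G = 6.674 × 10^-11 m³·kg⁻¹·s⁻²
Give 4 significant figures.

5.300 × 10^-19 s

Mass → time via G/c³.
2.14 × 10^17 kg × (G/c³) = 5.300 × 10^-19 s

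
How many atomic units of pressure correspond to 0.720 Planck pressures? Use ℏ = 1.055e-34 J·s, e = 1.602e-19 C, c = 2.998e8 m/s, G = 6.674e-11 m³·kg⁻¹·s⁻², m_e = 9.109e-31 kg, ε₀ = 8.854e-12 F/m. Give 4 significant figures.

Planck pressure: p_P = c⁷/(ℏG²) = 4.632e113 Pa
atomic unit of pressure: P_au = E_h/a₀³ = m_e⁴e¹⁰/((4πε₀)⁵ℏ⁸) = 2.929e13 Pa
0.720 × 4.632e113 / 2.929e13 = 1.139e100

1.139e100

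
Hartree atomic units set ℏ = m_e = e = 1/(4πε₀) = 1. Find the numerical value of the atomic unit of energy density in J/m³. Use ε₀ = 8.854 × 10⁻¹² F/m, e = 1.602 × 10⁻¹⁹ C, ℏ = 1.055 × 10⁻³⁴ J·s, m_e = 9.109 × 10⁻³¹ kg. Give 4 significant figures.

2.929 × 10¹³ J/m³

From ℏ = m_e = e = 1/(4πε₀) = 1 the energy density scale is u_au = E_h/a₀³ = m_e⁴e¹⁰/((4πε₀)⁵ℏ⁸).
E_h = 4.354 × 10⁻¹⁸ J
a₀ = 5.297 × 10⁻¹¹ m
E_h/a₀³ = 2.929 × 10¹³ J/m³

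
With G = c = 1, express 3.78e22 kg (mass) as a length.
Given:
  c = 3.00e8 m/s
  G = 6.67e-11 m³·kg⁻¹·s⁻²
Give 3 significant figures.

In G = c = 1 units mass has dimensions of length; the conversion factor is G/c².
3.78e22 kg × (G/c²) = 2.80e-5 m

2.80e-5 m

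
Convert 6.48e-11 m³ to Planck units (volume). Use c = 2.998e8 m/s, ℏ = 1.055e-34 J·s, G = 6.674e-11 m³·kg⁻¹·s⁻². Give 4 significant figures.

Planck volume: V_P = (ℏG/c³)^(3/2) = 4.224e-105 m³.
6.48e-11 / 4.224e-105 = 1.534e94

1.534e94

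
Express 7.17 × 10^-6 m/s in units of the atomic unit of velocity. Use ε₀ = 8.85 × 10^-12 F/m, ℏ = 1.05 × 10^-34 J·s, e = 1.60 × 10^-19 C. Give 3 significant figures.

atomic unit of velocity: v_au = e²/(4πε₀ℏ) = 2.19 × 10^6 m/s.
7.17 × 10^-6 / 2.19 × 10^6 = 3.27 × 10^-12

3.27 × 10^-12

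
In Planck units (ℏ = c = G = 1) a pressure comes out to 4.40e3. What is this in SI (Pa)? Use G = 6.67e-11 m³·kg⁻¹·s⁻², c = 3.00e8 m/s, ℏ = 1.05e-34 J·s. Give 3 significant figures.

One Planck pressure: p_P = c⁷/(ℏG²) = 4.68e113 Pa.
4.40e3 × 4.68e113 Pa = 2.06e117 Pa

2.06e117 Pa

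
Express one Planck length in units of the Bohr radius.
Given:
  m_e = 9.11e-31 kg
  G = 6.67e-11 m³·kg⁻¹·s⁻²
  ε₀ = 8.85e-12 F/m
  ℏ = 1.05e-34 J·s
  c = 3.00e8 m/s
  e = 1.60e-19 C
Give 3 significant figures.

3.06e-25

Planck length: ℓ_P = √(ℏG/c³) = 1.61e-35 m
Bohr radius: a₀ = 4πε₀ℏ²/(m_e e²) = 5.26e-11 m
ratio = 1.61e-35 / 5.26e-11 = 3.06e-25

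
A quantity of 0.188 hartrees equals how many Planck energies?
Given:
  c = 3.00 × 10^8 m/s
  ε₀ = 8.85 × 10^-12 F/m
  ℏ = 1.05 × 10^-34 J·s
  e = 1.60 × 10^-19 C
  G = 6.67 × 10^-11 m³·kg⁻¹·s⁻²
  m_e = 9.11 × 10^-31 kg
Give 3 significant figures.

4.21 × 10^-28

hartree: E_h = m_e e⁴/(4πε₀ℏ)² = 4.38 × 10^-18 J
Planck energy: E_P = √(ℏc⁵/G) = 1.96 × 10^9 J
0.188 × 4.38 × 10^-18 / 1.96 × 10^9 = 4.21 × 10^-28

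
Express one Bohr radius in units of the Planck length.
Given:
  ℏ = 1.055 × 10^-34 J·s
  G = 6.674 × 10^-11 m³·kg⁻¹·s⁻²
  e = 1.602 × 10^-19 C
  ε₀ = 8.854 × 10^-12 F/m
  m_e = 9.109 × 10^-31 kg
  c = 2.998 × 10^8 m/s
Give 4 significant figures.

Bohr radius: a₀ = 4πε₀ℏ²/(m_e e²) = 5.297 × 10^-11 m
Planck length: ℓ_P = √(ℏG/c³) = 1.616 × 10^-35 m
ratio = 5.297 × 10^-11 / 1.616 × 10^-35 = 3.277 × 10^24

3.277 × 10^24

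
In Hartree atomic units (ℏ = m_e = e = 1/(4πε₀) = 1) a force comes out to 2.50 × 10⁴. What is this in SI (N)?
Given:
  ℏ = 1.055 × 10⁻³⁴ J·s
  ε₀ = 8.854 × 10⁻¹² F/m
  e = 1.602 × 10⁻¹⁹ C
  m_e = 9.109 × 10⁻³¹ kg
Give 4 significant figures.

One atomic unit of force: F_au = E_h/a₀ = m_e²e⁶/((4πε₀)³ℏ⁴) = 8.220 × 10⁻⁸ N.
2.50 × 10⁴ × 8.220 × 10⁻⁸ N = 2.055 × 10⁻³ N

2.055 × 10⁻³ N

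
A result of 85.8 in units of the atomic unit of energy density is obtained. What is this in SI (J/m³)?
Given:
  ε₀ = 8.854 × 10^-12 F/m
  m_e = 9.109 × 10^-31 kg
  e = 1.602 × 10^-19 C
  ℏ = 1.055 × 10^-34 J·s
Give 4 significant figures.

One atomic unit of energy density: u_au = E_h/a₀³ = m_e⁴e¹⁰/((4πε₀)⁵ℏ⁸) = 2.929 × 10^13 J/m³.
85.8 × 2.929 × 10^13 J/m³ = 2.513 × 10^15 J/m³

2.513 × 10^15 J/m³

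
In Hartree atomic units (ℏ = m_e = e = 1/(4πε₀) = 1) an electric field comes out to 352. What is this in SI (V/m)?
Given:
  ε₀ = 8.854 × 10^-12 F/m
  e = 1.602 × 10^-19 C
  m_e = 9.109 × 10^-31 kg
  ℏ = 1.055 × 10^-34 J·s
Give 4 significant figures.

One atomic unit of electric field: E_au = E_h/(e a₀) = m_e²e⁵/((4πε₀)³ℏ⁴) = 5.131 × 10^11 V/m.
352 × 5.131 × 10^11 V/m = 1.806 × 10^14 V/m

1.806 × 10^14 V/m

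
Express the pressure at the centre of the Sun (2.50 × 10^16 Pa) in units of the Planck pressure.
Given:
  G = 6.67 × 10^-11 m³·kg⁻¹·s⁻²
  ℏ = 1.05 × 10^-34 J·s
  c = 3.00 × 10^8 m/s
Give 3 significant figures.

5.34 × 10^-98

Planck pressure: p_P = c⁷/(ℏG²) = 4.68 × 10^113 Pa.
2.50 × 10^16 / 4.68 × 10^113 = 5.34 × 10^-98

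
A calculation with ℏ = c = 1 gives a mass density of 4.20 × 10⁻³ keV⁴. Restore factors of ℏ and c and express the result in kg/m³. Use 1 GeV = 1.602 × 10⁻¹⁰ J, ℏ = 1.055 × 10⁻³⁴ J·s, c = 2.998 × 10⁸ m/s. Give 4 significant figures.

Mass density is [E]/(c²[L]³) = [E]⁴/(ℏ³c⁵).
1 GeV⁴ → 1/(ℏ³c⁵) × (1 GeV in J)⁴ = 2.316 × 10²⁰ kg/m³.
Convert the energy scale: 4.20 × 10⁻³ keV⁴ = 4.20 × 10⁻²⁷ GeV⁴.
Result: 4.20 × 10⁻²⁷ × 2.316 × 10²⁰ = 9.727 × 10⁻⁷ kg/m³.

9.727 × 10⁻⁷ kg/m³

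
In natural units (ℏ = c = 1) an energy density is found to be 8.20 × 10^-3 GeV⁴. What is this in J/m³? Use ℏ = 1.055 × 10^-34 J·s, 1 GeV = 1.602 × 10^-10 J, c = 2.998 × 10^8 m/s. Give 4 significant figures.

1.707 × 10^35 J/m³

[E]/[L]³ = [E]⁴/(ℏc)³; restore (ℏc)⁻³.
1 GeV⁴ → 1/(ℏc)³ × (1 GeV in J)⁴ = 2.082 × 10^37 J/m³.
Result: 8.20 × 10^-3 × 2.082 × 10^37 = 1.707 × 10^35 J/m³.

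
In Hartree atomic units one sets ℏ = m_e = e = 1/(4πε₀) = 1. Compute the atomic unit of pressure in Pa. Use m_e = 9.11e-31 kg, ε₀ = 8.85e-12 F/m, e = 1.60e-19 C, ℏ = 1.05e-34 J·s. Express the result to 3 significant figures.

3.01e13 Pa

P_au = E_h/a₀³ = m_e⁴e¹⁰/((4πε₀)⁵ℏ⁸)
E_h = 4.38e-18 J
a₀ = 5.26e-11 m
E_h/a₀³ = 3.01e13 Pa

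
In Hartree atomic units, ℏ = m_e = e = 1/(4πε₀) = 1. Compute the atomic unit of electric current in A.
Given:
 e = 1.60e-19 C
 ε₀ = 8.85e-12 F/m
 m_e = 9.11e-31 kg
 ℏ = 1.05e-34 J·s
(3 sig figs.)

From ℏ = m_e = e = 1/(4πε₀) = 1 the current scale is I_au = e E_h/ℏ = m_e e⁵/((4πε₀)²ℏ³).
E_h = 4.38e-18 J
e·E_h/ℏ = 6.67e-3 A

6.67e-3 A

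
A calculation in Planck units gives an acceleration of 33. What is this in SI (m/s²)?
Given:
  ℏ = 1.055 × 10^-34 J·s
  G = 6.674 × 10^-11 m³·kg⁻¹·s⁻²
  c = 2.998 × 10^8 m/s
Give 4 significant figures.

1.835 × 10^53 m/s²

One Planck acceleration: a_P = √(c⁷/(ℏG)) = 5.560 × 10^51 m/s².
33 × 5.560 × 10^51 m/s² = 1.835 × 10^53 m/s²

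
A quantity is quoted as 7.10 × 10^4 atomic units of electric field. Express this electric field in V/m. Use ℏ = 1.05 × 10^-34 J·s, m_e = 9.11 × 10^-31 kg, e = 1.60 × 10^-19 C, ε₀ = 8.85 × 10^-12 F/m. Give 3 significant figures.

3.70 × 10^16 V/m

One atomic unit of electric field: E_au = E_h/(e a₀) = m_e²e⁵/((4πε₀)³ℏ⁴) = 5.20 × 10^11 V/m.
7.10 × 10^4 × 5.20 × 10^11 V/m = 3.70 × 10^16 V/m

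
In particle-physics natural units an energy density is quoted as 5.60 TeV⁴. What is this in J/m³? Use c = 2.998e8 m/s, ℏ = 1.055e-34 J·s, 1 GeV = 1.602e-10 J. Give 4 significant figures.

1.166e50 J/m³

[E]/[L]³ = [E]⁴/(ℏc)³; restore (ℏc)⁻³.
1 GeV⁴ → 1/(ℏc)³ × (1 GeV in J)⁴ = 2.082e37 J/m³.
Convert the energy scale: 5.60 TeV⁴ = 5.60e12 GeV⁴.
Result: 5.60e12 × 2.082e37 = 1.166e50 J/m³.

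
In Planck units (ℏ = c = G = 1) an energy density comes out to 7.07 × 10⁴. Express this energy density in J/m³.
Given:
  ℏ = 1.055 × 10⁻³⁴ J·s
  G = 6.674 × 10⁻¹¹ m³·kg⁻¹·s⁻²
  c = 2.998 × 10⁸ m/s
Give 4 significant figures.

3.275 × 10¹¹⁸ J/m³

One Planck energy density: u_P = c⁷/(ℏG²) = 4.632 × 10¹¹³ J/m³.
7.07 × 10⁴ × 4.632 × 10¹¹³ J/m³ = 3.275 × 10¹¹⁸ J/m³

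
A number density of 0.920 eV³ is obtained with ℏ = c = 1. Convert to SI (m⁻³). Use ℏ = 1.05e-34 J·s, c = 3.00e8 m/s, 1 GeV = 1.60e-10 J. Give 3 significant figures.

1.21e20 m⁻³

Number density is [L]⁻³ = [E]³/(ℏc)³.
1 GeV³ → 1/(ℏc)³ × (1 GeV in J)³ = 1.31e47 m⁻³.
Convert the energy scale: 0.920 eV³ = 9.20e-28 GeV³.
Result: 9.20e-28 × 1.31e47 = 1.21e20 m⁻³.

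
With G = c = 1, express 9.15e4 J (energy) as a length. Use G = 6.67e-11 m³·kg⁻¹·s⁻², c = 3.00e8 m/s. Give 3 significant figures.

Energy → length via G/c⁴.
9.15e4 J × (G/c⁴) = 7.53e-40 m

7.53e-40 m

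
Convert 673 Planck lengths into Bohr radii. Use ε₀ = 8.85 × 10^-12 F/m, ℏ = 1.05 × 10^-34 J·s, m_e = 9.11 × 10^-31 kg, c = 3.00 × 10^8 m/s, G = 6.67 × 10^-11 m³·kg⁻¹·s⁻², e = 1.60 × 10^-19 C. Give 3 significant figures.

Planck length: ℓ_P = √(ℏG/c³) = 1.61 × 10^-35 m
Bohr radius: a₀ = 4πε₀ℏ²/(m_e e²) = 5.26 × 10^-11 m
673 × 1.61 × 10^-35 / 5.26 × 10^-11 = 2.06 × 10^-22

2.06 × 10^-22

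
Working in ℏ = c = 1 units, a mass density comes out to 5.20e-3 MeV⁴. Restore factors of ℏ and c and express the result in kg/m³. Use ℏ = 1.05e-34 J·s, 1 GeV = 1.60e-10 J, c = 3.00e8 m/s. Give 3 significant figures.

Mass density is [E]/(c²[L]³) = [E]⁴/(ℏ³c⁵).
1 GeV⁴ → 1/(ℏ³c⁵) × (1 GeV in J)⁴ = 2.33e20 kg/m³.
Convert the energy scale: 5.20e-3 MeV⁴ = 5.20e-15 GeV⁴.
Result: 5.20e-15 × 2.33e20 = 1.21e6 kg/m³.

1.21e6 kg/m³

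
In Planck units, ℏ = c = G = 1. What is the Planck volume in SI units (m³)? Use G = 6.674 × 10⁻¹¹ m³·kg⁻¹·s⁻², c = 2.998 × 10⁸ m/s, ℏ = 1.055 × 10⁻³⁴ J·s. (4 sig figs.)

From ℏ = c = G = 1 the volume scale is V_P = (ℏG/c³)^(3/2).
  = √(1.784 × 10⁻²⁰⁹)
  = 4.224 × 10⁻¹⁰⁵ m³

4.224 × 10⁻¹⁰⁵ m³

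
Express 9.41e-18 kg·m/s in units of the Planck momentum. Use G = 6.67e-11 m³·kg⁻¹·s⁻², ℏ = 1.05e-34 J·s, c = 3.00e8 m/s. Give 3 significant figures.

1.44e-18

Planck momentum: p_P = √(ℏc³/G) = 6.52 kg·m/s.
9.41e-18 / 6.52 = 1.44e-18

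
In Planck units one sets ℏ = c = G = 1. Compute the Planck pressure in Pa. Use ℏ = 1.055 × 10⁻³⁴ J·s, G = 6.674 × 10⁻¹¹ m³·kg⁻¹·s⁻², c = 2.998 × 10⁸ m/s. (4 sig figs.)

p_P = c⁷/(ℏG²)
  = 2.177 × 10⁵⁹ / 4.699 × 10⁻⁵⁵
  = 4.632 × 10¹¹³ Pa

4.632 × 10¹¹³ Pa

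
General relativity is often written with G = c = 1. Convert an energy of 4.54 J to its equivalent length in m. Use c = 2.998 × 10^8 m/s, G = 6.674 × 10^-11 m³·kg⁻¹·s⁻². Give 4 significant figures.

Energy → length via G/c⁴.
4.54 J × (G/c⁴) = 3.751 × 10^-44 m

3.751 × 10^-44 m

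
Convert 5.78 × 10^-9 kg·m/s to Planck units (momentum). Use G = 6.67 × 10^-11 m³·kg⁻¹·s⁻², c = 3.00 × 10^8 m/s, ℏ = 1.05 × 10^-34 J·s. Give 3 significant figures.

Planck momentum: p_P = √(ℏc³/G) = 6.52 kg·m/s.
5.78 × 10^-9 / 6.52 = 8.87 × 10^-10

8.87 × 10^-10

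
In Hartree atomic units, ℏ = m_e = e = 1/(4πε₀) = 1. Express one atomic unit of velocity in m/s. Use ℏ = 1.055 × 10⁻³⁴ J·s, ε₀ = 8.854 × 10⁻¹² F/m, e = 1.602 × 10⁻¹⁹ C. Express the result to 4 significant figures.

2.186 × 10⁶ m/s

From ℏ = m_e = e = 1/(4πε₀) = 1 the velocity scale is v_au = e²/(4πε₀ℏ).
  = 2.566 × 10⁻³⁸ / 1.174 × 10⁻⁴⁴
  = 2.186 × 10⁶ m/s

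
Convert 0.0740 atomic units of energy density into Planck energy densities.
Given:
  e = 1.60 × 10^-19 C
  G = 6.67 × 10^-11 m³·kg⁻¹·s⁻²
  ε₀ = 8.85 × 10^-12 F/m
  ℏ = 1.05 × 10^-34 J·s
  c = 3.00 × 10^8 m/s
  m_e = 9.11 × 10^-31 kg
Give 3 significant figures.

4.76 × 10^-102

atomic unit of energy density: u_au = E_h/a₀³ = m_e⁴e¹⁰/((4πε₀)⁵ℏ⁸) = 3.01 × 10^13 J/m³
Planck energy density: u_P = c⁷/(ℏG²) = 4.68 × 10^113 J/m³
0.0740 × 3.01 × 10^13 / 4.68 × 10^113 = 4.76 × 10^-102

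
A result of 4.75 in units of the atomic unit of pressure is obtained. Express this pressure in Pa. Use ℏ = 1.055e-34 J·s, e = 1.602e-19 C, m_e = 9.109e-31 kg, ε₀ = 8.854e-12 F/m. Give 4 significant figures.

1.391e14 Pa

One atomic unit of pressure: P_au = E_h/a₀³ = m_e⁴e¹⁰/((4πε₀)⁵ℏ⁸) = 2.929e13 Pa.
4.75 × 2.929e13 Pa = 1.391e14 Pa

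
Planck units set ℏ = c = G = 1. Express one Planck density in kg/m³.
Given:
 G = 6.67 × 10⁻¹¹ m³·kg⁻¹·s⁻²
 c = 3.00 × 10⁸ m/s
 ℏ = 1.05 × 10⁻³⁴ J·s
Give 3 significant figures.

The unique combination of the constants set to 1 with dimensions of density is ρ_P = c⁵/(ℏG²).
  = 2.43 × 10⁴² / 4.67 × 10⁻⁵⁵
  = 5.20 × 10⁹⁶ kg/m³

5.20 × 10⁹⁶ kg/m³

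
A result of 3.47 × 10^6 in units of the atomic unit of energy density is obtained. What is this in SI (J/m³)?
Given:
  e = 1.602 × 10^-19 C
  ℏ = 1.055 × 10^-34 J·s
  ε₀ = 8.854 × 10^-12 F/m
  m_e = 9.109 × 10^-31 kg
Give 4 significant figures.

1.016 × 10^20 J/m³

One atomic unit of energy density: u_au = E_h/a₀³ = m_e⁴e¹⁰/((4πε₀)⁵ℏ⁸) = 2.929 × 10^13 J/m³.
3.47 × 10^6 × 2.929 × 10^13 J/m³ = 1.016 × 10^20 J/m³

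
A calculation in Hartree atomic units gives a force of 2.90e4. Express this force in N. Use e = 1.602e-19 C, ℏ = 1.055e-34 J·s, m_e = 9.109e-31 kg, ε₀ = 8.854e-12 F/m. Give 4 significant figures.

2.384e-3 N

One atomic unit of force: F_au = E_h/a₀ = m_e²e⁶/((4πε₀)³ℏ⁴) = 8.220e-8 N.
2.90e4 × 8.220e-8 N = 2.384e-3 N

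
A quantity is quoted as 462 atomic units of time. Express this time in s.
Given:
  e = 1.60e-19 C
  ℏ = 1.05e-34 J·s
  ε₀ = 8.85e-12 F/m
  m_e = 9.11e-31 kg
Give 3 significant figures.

1.11e-14 s

One atomic unit of time: τ_au = (4πε₀)²ℏ³/(m_e e⁴) = 2.40e-17 s.
462 × 2.40e-17 s = 1.11e-14 s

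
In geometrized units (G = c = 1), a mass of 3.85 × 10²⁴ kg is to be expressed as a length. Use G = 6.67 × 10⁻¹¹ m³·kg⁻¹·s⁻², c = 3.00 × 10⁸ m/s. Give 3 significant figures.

2.85 × 10⁻³ m

In G = c = 1 units mass has dimensions of length; the conversion factor is G/c².
3.85 × 10²⁴ kg × (G/c²) = 2.85 × 10⁻³ m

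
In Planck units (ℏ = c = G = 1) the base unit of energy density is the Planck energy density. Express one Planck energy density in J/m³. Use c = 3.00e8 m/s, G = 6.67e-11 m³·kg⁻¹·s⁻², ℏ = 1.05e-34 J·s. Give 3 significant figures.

u_P = c⁷/(ℏG²)
  = 2.19e59 / 4.67e-55
  = 4.68e113 J/m³

4.68e113 J/m³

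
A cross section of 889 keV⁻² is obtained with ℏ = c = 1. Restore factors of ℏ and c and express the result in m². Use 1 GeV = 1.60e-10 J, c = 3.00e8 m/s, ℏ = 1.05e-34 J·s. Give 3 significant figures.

3.45e-17 m²

Area is [L]² = [E]⁻²·(ℏc)²; restore (ℏc)².
1 GeV⁻² → (ℏc)² × (1 GeV in J)⁻² = 3.88e-32 m².
Convert the energy scale: 889 keV⁻² = 8.89e14 GeV⁻².
Result: 8.89e14 × 3.88e-32 = 3.45e-17 m².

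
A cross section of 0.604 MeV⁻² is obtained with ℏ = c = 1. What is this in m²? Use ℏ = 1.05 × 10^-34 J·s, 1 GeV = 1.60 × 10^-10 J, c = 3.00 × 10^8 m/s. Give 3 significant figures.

2.34 × 10^-26 m²

Area is [L]² = [E]⁻²·(ℏc)²; restore (ℏc)².
1 GeV⁻² → (ℏc)² × (1 GeV in J)⁻² = 3.88 × 10^-32 m².
Convert the energy scale: 0.604 MeV⁻² = 6.04 × 10^5 GeV⁻².
Result: 6.04 × 10^5 × 3.88 × 10^-32 = 2.34 × 10^-26 m².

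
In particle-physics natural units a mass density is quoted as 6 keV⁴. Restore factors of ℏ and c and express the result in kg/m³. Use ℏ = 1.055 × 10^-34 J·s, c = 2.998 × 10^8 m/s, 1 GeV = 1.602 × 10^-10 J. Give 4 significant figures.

1.390 × 10^-3 kg/m³

Mass density is [E]/(c²[L]³) = [E]⁴/(ℏ³c⁵).
1 GeV⁴ → 1/(ℏ³c⁵) × (1 GeV in J)⁴ = 2.316 × 10^20 kg/m³.
Convert the energy scale: 6 keV⁴ = 6.00 × 10^-24 GeV⁴.
Result: 6.00 × 10^-24 × 2.316 × 10^20 = 1.390 × 10^-3 kg/m³.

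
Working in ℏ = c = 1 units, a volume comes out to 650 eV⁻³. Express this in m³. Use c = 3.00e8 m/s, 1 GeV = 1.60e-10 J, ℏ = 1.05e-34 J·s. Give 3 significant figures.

4.96e-18 m³

Volume is [L]³ = [E]⁻³·(ℏc)³.
1 GeV⁻³ → (ℏc)³ × (1 GeV in J)⁻³ = 7.63e-48 m³.
Convert the energy scale: 650 eV⁻³ = 6.50e29 GeV⁻³.
Result: 6.50e29 × 7.63e-48 = 4.96e-18 m³.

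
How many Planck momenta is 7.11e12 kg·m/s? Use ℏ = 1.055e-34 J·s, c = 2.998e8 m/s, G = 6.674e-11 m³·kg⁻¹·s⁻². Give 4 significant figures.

Planck momentum: p_P = √(ℏc³/G) = 6.527 kg·m/s.
7.11e12 / 6.527 = 1.089e12

1.089e12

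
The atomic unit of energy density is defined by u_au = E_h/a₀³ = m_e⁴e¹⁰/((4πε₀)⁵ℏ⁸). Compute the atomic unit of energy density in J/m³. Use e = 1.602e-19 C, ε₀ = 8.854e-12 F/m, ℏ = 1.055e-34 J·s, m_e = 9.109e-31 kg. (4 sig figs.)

2.929e13 J/m³

u_au = E_h/a₀³ = m_e⁴e¹⁰/((4πε₀)⁵ℏ⁸)
E_h = 4.354e-18 J
a₀ = 5.297e-11 m
E_h/a₀³ = 2.929e13 J/m³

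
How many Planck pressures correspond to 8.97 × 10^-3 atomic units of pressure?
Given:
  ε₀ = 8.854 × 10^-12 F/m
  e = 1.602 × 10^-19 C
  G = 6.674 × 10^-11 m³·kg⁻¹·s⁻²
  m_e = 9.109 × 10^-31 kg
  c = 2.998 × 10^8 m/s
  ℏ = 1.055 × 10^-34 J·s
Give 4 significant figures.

atomic unit of pressure: P_au = E_h/a₀³ = m_e⁴e¹⁰/((4πε₀)⁵ℏ⁸) = 2.929 × 10^13 Pa
Planck pressure: p_P = c⁷/(ℏG²) = 4.632 × 10^113 Pa
8.97 × 10^-3 × 2.929 × 10^13 / 4.632 × 10^113 = 5.672 × 10^-103

5.672 × 10^-103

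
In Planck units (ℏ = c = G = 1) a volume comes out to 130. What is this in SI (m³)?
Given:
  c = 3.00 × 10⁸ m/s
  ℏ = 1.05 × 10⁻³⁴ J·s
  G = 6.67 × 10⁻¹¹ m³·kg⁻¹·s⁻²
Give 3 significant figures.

One Planck volume: V_P = (ℏG/c³)^(3/2) = 4.18 × 10⁻¹⁰⁵ m³.
130 × 4.18 × 10⁻¹⁰⁵ m³ = 5.43 × 10⁻¹⁰³ m³

5.43 × 10⁻¹⁰³ m³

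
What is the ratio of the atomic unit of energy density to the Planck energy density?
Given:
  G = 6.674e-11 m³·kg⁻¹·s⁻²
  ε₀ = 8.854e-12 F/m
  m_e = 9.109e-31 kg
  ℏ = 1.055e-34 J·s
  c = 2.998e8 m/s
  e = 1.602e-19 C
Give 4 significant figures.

atomic unit of energy density: u_au = E_h/a₀³ = m_e⁴e¹⁰/((4πε₀)⁵ℏ⁸) = 2.929e13 J/m³
Planck energy density: u_P = c⁷/(ℏG²) = 4.632e113 J/m³
ratio = 2.929e13 / 4.632e113 = 6.323e-101

6.323e-101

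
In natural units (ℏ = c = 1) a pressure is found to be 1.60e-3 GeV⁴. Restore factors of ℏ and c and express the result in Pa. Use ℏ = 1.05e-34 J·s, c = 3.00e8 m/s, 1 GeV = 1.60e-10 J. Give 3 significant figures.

3.35e34 Pa

Pressure is [E]/[L]³ = [E]⁴/(ℏc)³.
1 GeV⁴ → 1/(ℏc)³ × (1 GeV in J)⁴ = 2.10e37 Pa.
Result: 1.60e-3 × 2.10e37 = 3.35e34 Pa.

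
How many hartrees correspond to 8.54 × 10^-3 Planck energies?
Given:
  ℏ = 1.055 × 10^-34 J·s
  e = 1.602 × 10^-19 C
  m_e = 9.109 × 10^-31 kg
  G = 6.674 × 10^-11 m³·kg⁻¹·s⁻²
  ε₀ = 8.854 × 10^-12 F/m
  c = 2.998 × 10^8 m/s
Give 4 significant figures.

Planck energy: E_P = √(ℏc⁵/G) = 1.957 × 10^9 J
hartree: E_h = m_e e⁴/(4πε₀ℏ)² = 4.354 × 10^-18 J
8.54 × 10^-3 × 1.957 × 10^9 / 4.354 × 10^-18 = 3.838 × 10^24

3.838 × 10^24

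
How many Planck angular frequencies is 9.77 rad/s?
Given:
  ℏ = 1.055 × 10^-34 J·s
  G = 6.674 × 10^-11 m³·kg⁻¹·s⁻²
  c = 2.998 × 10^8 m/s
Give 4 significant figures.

Planck angular frequency: ω_P = √(c⁵/(ℏG)) = 1.855 × 10^43 rad/s.
9.77 / 1.855 × 10^43 = 5.268 × 10^-43

5.268 × 10^-43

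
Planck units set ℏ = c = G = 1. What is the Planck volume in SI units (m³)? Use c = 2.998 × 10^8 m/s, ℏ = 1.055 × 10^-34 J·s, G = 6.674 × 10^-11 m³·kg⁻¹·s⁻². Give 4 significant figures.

Dimensional analysis gives V_P = (ℏG/c³)^(3/2).
  = √(1.784 × 10^-209)
  = 4.224 × 10^-105 m³

4.224 × 10^-105 m³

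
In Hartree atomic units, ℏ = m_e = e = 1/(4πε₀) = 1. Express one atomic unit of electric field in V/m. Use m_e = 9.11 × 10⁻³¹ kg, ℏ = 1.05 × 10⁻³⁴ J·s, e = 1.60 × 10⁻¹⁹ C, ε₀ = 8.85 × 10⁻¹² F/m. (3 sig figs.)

5.20 × 10¹¹ V/m

Dimensional analysis gives E_au = E_h/(e a₀) = m_e²e⁵/((4πε₀)³ℏ⁴).
E_h = 4.38 × 10⁻¹⁸ J
a₀ = 5.26 × 10⁻¹¹ m
E_h/(e·a₀) = 5.20 × 10¹¹ V/m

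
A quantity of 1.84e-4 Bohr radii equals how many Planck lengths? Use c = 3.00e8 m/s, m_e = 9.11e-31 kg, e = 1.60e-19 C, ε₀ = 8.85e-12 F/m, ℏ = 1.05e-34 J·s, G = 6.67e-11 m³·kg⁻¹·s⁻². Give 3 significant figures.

Bohr radius: a₀ = 4πε₀ℏ²/(m_e e²) = 5.26e-11 m
Planck length: ℓ_P = √(ℏG/c³) = 1.61e-35 m
1.84e-4 × 5.26e-11 / 1.61e-35 = 6.01e20

6.01e20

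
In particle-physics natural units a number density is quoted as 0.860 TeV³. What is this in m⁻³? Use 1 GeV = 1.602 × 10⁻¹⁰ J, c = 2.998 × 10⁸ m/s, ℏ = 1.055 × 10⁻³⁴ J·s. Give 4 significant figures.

1.117 × 10⁵⁶ m⁻³

Number density is [L]⁻³ = [E]³/(ℏc)³.
1 GeV³ → 1/(ℏc)³ × (1 GeV in J)³ = 1.299 × 10⁴⁷ m⁻³.
Convert the energy scale: 0.860 TeV³ = 8.60 × 10⁸ GeV³.
Result: 8.60 × 10⁸ × 1.299 × 10⁴⁷ = 1.117 × 10⁵⁶ m⁻³.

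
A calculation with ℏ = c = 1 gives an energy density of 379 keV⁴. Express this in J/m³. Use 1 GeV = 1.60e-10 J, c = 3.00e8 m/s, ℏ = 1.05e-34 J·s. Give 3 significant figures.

[E]/[L]³ = [E]⁴/(ℏc)³; restore (ℏc)⁻³.
1 GeV⁴ → 1/(ℏc)³ × (1 GeV in J)⁴ = 2.10e37 J/m³.
Convert the energy scale: 379 keV⁴ = 3.79e-22 GeV⁴.
Result: 3.79e-22 × 2.10e37 = 7.95e15 J/m³.

7.95e15 J/m³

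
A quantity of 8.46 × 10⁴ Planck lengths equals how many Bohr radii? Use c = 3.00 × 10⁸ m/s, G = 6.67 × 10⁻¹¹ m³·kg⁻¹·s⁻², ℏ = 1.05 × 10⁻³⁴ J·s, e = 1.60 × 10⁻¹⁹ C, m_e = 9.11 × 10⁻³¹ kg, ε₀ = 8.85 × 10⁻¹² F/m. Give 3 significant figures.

2.59 × 10⁻²⁰

Planck length: ℓ_P = √(ℏG/c³) = 1.61 × 10⁻³⁵ m
Bohr radius: a₀ = 4πε₀ℏ²/(m_e e²) = 5.26 × 10⁻¹¹ m
8.46 × 10⁴ × 1.61 × 10⁻³⁵ / 5.26 × 10⁻¹¹ = 2.59 × 10⁻²⁰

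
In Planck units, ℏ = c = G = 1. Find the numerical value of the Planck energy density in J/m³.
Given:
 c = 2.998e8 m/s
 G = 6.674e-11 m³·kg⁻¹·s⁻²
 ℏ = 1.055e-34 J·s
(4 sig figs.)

4.632e113 J/m³

From ℏ = c = G = 1 the energy density scale is u_P = c⁷/(ℏG²).
  = 2.177e59 / 4.699e-55
  = 4.632e113 J/m³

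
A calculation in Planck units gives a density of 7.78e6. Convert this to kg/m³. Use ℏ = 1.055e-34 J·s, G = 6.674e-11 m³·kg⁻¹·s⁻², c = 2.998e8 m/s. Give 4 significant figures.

4.010e103 kg/m³

One Planck density: ρ_P = c⁵/(ℏG²) = 5.154e96 kg/m³.
7.78e6 × 5.154e96 kg/m³ = 4.010e103 kg/m³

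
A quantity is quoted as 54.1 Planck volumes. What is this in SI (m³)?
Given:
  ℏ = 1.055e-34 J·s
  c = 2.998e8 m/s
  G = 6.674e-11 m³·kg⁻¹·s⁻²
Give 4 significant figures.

2.285e-103 m³

One Planck volume: V_P = (ℏG/c³)^(3/2) = 4.224e-105 m³.
54.1 × 4.224e-105 m³ = 2.285e-103 m³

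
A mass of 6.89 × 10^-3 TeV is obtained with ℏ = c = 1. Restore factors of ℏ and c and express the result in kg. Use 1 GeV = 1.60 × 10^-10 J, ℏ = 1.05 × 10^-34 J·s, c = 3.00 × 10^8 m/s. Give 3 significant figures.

1.22 × 10^-26 kg

Mass is [E]/c²; divide by c².
1 GeV → 1/c² × (1 GeV in J) = 1.78 × 10^-27 kg.
Convert the energy scale: 6.89 × 10^-3 TeV = 6.89 GeV.
Result: 6.89 × 1.78 × 10^-27 = 1.22 × 10^-26 kg.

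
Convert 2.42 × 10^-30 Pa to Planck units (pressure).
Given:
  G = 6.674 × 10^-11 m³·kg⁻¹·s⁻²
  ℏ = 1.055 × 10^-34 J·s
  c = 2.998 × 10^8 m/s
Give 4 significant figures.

Planck pressure: p_P = c⁷/(ℏG²) = 4.632 × 10^113 Pa.
2.42 × 10^-30 / 4.632 × 10^113 = 5.224 × 10^-144

5.224 × 10^-144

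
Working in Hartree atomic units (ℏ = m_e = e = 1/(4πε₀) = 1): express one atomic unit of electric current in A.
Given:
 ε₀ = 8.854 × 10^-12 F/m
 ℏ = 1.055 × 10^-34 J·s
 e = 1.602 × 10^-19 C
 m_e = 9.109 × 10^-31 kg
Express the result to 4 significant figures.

6.612 × 10^-3 A

From ℏ = m_e = e = 1/(4πε₀) = 1 the current scale is I_au = e E_h/ℏ = m_e e⁵/((4πε₀)²ℏ³).
E_h = 4.354 × 10^-18 J
e·E_h/ℏ = 6.612 × 10^-3 A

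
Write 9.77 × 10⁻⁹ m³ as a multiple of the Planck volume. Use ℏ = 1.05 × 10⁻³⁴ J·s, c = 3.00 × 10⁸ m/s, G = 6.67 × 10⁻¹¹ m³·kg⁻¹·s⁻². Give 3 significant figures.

2.34 × 10⁹⁶

Planck volume: V_P = (ℏG/c³)^(3/2) = 4.18 × 10⁻¹⁰⁵ m³.
9.77 × 10⁻⁹ / 4.18 × 10⁻¹⁰⁵ = 2.34 × 10⁹⁶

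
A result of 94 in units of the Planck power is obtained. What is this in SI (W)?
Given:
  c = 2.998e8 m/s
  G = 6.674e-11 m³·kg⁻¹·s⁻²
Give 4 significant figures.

One Planck power: P_P = c⁵/G = 3.629e52 W.
94 × 3.629e52 W = 3.411e54 W

3.411e54 W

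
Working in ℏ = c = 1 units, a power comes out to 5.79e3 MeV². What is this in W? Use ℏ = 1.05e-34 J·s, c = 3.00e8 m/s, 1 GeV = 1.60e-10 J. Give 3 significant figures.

1.41e12 W

Power is [E]/[T] = [E]²/ℏ.
1 GeV² → 1/ℏ × (1 GeV in J)² = 2.44e14 W.
Convert the energy scale: 5.79e3 MeV² = 5.79e-3 GeV².
Result: 5.79e-3 × 2.44e14 = 1.41e12 W.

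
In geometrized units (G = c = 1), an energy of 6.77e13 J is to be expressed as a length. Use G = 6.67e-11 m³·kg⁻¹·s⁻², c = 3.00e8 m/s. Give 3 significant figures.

5.57e-31 m

Energy → length via G/c⁴.
6.77e13 J × (G/c⁴) = 5.57e-31 m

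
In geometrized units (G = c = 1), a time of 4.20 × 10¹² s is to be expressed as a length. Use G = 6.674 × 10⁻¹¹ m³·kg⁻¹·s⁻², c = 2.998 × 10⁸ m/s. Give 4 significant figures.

1.259 × 10²¹ m

Time → length via c.
4.20 × 10¹² s × (c) = 1.259 × 10²¹ m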